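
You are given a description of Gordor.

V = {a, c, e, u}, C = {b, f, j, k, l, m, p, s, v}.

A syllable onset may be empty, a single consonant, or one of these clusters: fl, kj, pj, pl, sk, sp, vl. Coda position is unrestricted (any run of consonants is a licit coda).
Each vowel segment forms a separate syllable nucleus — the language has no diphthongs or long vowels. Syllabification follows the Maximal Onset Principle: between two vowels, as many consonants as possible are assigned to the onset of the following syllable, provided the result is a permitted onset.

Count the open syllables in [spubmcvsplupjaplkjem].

1

The vowels are u, c, u, a, e — 5 nuclei, so 5 syllables.
V1 /u/ – V2 /c/: /bm/; trying suffixes from longest down, /m/ is the first permitted one, so coda /b/ | onset /m/.
V2 /c/ – V3 /u/: /vspl/ — longest licit onset from the right is /pl/, leaving /vs/ as coda.
V3 /u/ – V4 /a/: /pj/ — entire cluster is a permitted onset → onset /pj/, coda ∅.
V4 /a/ – V5 /e/: /plkj/ — longest licit onset from the right is /kj/, leaving /pl/ as coda.
So the parse is spub.mcvs.plu.pjapl.kjem.
Classifying each syllable: /spub/ (closed), /mcvs/ (closed), /plu/ (open), /pjapl/ (closed), /kjem/ (closed).
Open syllables: 1.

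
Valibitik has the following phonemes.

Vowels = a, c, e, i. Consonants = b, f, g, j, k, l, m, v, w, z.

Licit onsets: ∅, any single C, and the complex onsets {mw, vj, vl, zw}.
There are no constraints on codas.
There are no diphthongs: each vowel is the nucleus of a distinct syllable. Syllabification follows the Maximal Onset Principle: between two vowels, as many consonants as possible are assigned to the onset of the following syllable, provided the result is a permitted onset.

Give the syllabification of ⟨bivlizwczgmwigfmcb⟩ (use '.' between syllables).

bi.vli.zwczg.mwigf.mcb

Nuclei (vowels): i, i, c, i, c → 5 syllables.
/i…i/ gap (V1→V2): cluster /vl/ — /vl/ is itself a permitted onset, so the whole cluster goes right; preceding coda = ∅.
/i…c/ gap (V2→V3): /zw/ is a licit onset in full, so it all attaches to the next syllable.
/c…i/ gap (V3→V4): /zgmw/ — longest licit onset from the right is /mw/, leaving /zg/ as coda.
/i…c/ gap (V4→V5): cluster /gfm/ — the longest permitted-onset suffix is /m/; onset = /m/, preceding coda = /gf/.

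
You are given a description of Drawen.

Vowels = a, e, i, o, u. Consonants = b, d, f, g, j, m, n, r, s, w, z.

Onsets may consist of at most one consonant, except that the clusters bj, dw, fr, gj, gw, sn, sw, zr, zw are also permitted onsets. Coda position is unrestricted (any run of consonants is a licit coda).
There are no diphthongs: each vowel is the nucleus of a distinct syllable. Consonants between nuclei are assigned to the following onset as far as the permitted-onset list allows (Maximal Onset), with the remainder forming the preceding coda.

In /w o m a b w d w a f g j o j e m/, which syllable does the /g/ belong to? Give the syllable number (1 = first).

Nuclei (vowels): o, a, a, o, e → 5 syllables.
Between /o/ (V1) and /a/ (V2): /m/ → onset of the next syllable (single consonants are always licit onsets).
Between /a/ (V2) and /a/ (V3): /bwdw/; trying suffixes from longest down, /dw/ is the first permitted one, so coda /bw/ | onset /dw/.
Between /a/ (V3) and /o/ (V4): /fgj/ splits as /f/ + /gj/ (/gj/ is the longest suffix that is a licit onset).
Between /o/ (V4) and /e/ (V5): /j/ → onset of the next syllable (single consonants are always licit onsets).
So the parse is wo.mabw.dwaf.gjo.jem.
The /g/ is in the onset of syllable 4 (/gjo/).

4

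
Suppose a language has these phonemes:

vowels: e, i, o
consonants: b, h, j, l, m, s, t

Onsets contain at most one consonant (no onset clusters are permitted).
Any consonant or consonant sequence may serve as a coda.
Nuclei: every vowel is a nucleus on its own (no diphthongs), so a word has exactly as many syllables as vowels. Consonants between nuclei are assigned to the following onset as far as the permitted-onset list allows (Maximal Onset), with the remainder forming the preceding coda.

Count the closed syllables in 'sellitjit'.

Nuclei (vowels): e, i, i → 3 syllables.
V1 /e/ – V2 /i/: /ll/ splits as /l/ + /l/ (/l/ is the longest suffix that is a licit onset).
V2 /i/ – V3 /i/: cluster /tj/ — the longest permitted-onset suffix is /j/; onset = /j/, preceding coda = /t/.
Putting it together: sel.lit.jit.
Classifying each syllable: /sel/ (closed), /lit/ (closed), /jit/ (closed).
Closed syllables: 3.

3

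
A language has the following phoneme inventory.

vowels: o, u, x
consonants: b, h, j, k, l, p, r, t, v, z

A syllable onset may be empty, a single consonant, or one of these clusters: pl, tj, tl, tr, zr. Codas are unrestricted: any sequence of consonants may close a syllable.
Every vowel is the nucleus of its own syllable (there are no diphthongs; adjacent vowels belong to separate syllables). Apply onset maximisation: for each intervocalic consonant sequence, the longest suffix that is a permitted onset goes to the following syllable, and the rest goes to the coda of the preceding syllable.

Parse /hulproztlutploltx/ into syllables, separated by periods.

hulp.roz.tlut.plol.tx

The vowels are u, o, u, o, x — 5 nuclei, so 5 syllables.
Between /u/ (V1) and /o/ (V2): /lpr/ — longest licit onset from the right is /r/, leaving /lp/ as coda.
Between /o/ (V2) and /u/ (V3): /ztl/; trying suffixes from longest down, /tl/ is the first permitted one, so coda /z/ | onset /tl/.
Between /u/ (V3) and /o/ (V4): cluster /tpl/ — the longest permitted-onset suffix is /pl/; onset = /pl/, preceding coda = /t/.
Between /o/ (V4) and /x/ (V5): /lt/ — longest licit onset from the right is /t/, leaving /l/ as coda.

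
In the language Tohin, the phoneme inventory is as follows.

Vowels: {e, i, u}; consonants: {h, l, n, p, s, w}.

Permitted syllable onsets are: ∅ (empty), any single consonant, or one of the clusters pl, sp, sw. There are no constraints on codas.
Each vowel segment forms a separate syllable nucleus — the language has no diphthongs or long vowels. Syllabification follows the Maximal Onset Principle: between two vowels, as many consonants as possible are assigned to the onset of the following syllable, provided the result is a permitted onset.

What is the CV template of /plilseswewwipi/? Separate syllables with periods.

CCVC.CV.CCVC.CV.CV

Vowels present: i, e, e, i, i; each is a nucleus, giving 5 syllables.
V1 /i/ – V2 /e/: /ls/; trying suffixes from longest down, /s/ is the first permitted one, so coda /l/ | onset /s/.
V2 /e/ – V3 /e/: cluster /sw/ — /sw/ is itself a permitted onset, so the whole cluster goes right; preceding coda = ∅.
V3 /e/ – V4 /i/: cluster /ww/ — the longest permitted-onset suffix is /w/; onset = /w/, preceding coda = /w/.
V4 /i/ – V5 /i/: just /p/ — single C goes to the following onset.
Syllabification: plil.se.swew.wi.pi.
Mapping each syllable to C/V: /plil/ → CCVC, /se/ → CV, /swew/ → CCVC, /wi/ → CV, /pi/ → CV.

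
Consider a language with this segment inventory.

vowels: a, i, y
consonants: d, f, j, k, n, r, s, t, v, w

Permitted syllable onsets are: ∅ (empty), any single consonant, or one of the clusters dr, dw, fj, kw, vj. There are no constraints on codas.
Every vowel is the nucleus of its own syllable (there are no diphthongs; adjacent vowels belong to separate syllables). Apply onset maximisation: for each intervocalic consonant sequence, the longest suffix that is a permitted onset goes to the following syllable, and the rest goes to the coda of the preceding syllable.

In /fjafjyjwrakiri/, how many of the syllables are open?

4

Nuclei (vowels): a, y, a, i, i → 5 syllables.
Between /a/ (V1) and /y/ (V2): cluster /fj/ — /fj/ is itself a permitted onset, so the whole cluster goes right; preceding coda = ∅.
Between /y/ (V2) and /a/ (V3): cluster /jwr/ — the longest permitted-onset suffix is /r/; onset = /r/, preceding coda = /jw/.
Between /a/ (V3) and /i/ (V4): /k/ is a single consonant, so it becomes the next onset.
Between /i/ (V4) and /i/ (V5): /r/ → onset of the next syllable (single consonants are always licit onsets).
Result: fja.fjyjw.ra.ki.ri.
Classifying each syllable: /fja/ (open), /fjyjw/ (closed), /ra/ (open), /ki/ (open), /ri/ (open).
Open syllables: 4.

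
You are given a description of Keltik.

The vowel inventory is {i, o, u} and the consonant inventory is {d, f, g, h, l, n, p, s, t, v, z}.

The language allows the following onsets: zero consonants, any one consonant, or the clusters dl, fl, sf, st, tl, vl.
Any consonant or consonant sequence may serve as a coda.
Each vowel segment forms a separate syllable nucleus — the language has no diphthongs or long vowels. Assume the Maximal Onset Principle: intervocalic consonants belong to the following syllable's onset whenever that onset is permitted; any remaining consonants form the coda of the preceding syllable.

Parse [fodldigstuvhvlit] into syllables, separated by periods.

fodl.dig.stuvh.vlit

Vowels present: o, i, u, i; each is a nucleus, giving 4 syllables.
/o…i/ gap (V1→V2): /dld/; trying suffixes from longest down, /d/ is the first permitted one, so coda /dl/ | onset /d/.
/i…u/ gap (V2→V3): /gst/; trying suffixes from longest down, /st/ is the first permitted one, so coda /g/ | onset /st/.
/u…i/ gap (V3→V4): /vhvl/ — longest licit onset from the right is /vl/, leaving /vh/ as coda.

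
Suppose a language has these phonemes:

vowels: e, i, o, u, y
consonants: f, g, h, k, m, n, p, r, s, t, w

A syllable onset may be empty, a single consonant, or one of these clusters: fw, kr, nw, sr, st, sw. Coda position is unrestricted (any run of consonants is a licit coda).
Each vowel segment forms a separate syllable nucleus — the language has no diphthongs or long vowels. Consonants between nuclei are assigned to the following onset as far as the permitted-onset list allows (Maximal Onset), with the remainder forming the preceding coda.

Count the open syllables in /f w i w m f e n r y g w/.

0

Nuclei (vowels): i, e, y → 3 syllables.
/i…e/ gap (V1→V2): /wmf/ splits as /wm/ + /f/ (/f/ is the longest suffix that is a licit onset).
/e…y/ gap (V2→V3): /nr/ — longest licit onset from the right is /r/, leaving /n/ as coda.
Putting it together: fwiwm.fen.rygw.
Classifying each syllable: /fwiwm/ (closed), /fen/ (closed), /rygw/ (closed).
Open syllables: 0.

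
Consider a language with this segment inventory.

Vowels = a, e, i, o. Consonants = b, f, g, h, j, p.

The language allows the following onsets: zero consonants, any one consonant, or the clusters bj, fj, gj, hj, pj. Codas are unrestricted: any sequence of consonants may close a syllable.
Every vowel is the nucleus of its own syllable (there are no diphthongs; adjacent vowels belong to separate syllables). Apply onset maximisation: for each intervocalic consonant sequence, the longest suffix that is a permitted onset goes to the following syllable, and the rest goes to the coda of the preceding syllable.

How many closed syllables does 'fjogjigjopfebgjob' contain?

Nuclei (vowels): o, i, o, e, o → 5 syllables.
V1 /o/ – V2 /i/: cluster /gj/ — /gj/ is itself a permitted onset, so the whole cluster goes right; preceding coda = ∅.
V2 /i/ – V3 /o/: /gj/ is a licit onset in full, so it all attaches to the next syllable.
V3 /o/ – V4 /e/: cluster /pf/ — the longest permitted-onset suffix is /f/; onset = /f/, preceding coda = /p/.
V4 /e/ – V5 /o/: cluster /bgj/ — the longest permitted-onset suffix is /gj/; onset = /gj/, preceding coda = /b/.
So the parse is fjo.gji.gjop.feb.gjob.
Classifying each syllable: /fjo/ (open), /gji/ (open), /gjop/ (closed), /feb/ (closed), /gjob/ (closed).
Closed syllables: 3.

3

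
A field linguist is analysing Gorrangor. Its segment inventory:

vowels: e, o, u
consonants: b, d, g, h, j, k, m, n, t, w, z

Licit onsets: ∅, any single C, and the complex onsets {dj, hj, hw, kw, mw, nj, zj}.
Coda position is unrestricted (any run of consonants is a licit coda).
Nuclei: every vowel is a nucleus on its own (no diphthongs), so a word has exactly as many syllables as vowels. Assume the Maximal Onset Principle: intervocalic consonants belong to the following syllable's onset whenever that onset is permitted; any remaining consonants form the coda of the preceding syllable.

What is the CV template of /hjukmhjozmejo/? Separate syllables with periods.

CCVCC.CCVC.CV.CV

The vowels are u, o, e, o — 4 nuclei, so 4 syllables.
σ1/σ2 boundary: /kmhj/; trying suffixes from longest down, /hj/ is the first permitted one, so coda /km/ | onset /hj/.
σ2/σ3 boundary: /zm/; trying suffixes from longest down, /m/ is the first permitted one, so coda /z/ | onset /m/.
σ3/σ4 boundary: just /j/ — single C goes to the following onset.
Putting it together: hjukm.hjoz.me.jo.
Mapping each syllable to C/V: /hjukm/ → CCVCC, /hjoz/ → CCVC, /me/ → CV, /jo/ → CV.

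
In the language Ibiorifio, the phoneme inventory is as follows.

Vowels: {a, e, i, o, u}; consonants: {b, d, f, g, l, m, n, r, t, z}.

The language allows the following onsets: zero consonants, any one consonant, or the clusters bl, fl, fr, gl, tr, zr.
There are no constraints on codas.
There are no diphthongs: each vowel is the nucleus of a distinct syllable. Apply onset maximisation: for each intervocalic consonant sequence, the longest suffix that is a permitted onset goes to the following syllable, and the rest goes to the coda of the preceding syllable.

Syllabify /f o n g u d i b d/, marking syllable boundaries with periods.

Nuclei (vowels): o, u, i → 3 syllables.
σ1/σ2 boundary: /ng/; trying suffixes from longest down, /g/ is the first permitted one, so coda /n/ | onset /g/.
σ2/σ3 boundary: /d/ is a single consonant, so it becomes the next onset.

fon.gu.dibd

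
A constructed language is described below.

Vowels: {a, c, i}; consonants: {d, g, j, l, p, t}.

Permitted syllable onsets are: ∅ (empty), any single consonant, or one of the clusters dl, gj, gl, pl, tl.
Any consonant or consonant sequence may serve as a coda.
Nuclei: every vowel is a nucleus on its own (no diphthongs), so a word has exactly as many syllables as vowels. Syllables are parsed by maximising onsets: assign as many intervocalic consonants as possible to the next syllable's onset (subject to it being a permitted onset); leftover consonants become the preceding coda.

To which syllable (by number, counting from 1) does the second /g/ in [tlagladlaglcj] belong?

The vowels are a, a, a, c — 4 nuclei, so 4 syllables.
Between /a/ (V1) and /a/ (V2): /gl/ — entire cluster is a permitted onset → onset /gl/, coda ∅.
Between /a/ (V2) and /a/ (V3): cluster /dl/ — /dl/ is itself a permitted onset, so the whole cluster goes right; preceding coda = ∅.
Between /a/ (V3) and /c/ (V4): /gl/ is a licit onset in full, so it all attaches to the next syllable.
Putting it together: tla.gla.dla.glcj.
The second /g/ is in the onset of syllable 4 (/glcj/).

4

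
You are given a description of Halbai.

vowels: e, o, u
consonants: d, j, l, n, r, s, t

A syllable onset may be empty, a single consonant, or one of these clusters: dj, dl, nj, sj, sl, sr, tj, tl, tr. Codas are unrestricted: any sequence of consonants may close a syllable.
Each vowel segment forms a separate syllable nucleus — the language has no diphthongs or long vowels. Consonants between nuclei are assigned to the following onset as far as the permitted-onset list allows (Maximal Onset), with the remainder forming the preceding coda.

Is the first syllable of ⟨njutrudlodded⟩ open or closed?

open

The vowels are u, u, o, e — 4 nuclei, so 4 syllables.
σ1/σ2 boundary: /tr/ — entire cluster is a permitted onset → onset /tr/, coda ∅.
σ2/σ3 boundary: /dl/ is a licit onset in full, so it all attaches to the next syllable.
σ3/σ4 boundary: /dd/ splits as /d/ + /d/ (/d/ is the longest suffix that is a licit onset).
Putting it together: nju.tru.dlod.ded.
Syllable 1 is /nju/; it ends in its nucleus with no coda, so it is open.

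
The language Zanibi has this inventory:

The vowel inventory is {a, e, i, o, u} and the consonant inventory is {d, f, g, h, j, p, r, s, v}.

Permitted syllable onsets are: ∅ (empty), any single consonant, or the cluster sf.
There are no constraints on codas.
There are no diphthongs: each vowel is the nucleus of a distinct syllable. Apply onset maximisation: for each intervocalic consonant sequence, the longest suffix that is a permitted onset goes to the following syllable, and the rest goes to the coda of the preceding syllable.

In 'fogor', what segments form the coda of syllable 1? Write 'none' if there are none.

none

The vowels are o, o — 2 nuclei, so 2 syllables.
/o…o/ gap (V1→V2): just /g/ — single C goes to the following onset.
Syllabification: fo.gor.
Syllable 1 is /fo/: onset /f/, nucleus /o/, coda ∅.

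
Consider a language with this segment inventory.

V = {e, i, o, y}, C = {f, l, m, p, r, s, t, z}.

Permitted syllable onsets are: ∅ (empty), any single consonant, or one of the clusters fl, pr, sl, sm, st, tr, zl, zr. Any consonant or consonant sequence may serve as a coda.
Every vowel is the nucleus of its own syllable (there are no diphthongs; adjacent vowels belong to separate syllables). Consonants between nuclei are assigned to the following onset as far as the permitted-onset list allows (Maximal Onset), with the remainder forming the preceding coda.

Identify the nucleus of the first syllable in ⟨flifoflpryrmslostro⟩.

i

Nuclei (vowels): i, o, y, o, o → 5 syllables.
The first nucleus (vowel 1 from the left) is /i/.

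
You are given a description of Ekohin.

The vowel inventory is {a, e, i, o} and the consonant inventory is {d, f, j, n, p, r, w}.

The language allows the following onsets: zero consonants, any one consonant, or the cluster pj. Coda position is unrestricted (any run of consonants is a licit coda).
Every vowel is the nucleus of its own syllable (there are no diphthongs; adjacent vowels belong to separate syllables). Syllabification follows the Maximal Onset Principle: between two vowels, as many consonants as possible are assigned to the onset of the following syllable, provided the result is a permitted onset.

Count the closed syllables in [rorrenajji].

Vowels present: o, e, a, i; each is a nucleus, giving 4 syllables.
/o…e/ gap (V1→V2): cluster /rr/ — the longest permitted-onset suffix is /r/; onset = /r/, preceding coda = /r/.
/e…a/ gap (V2→V3): /n/ → onset of the next syllable (single consonants are always licit onsets).
/a…i/ gap (V3→V4): cluster /jj/ — the longest permitted-onset suffix is /j/; onset = /j/, preceding coda = /j/.
So the parse is ror.re.naj.ji.
Classifying each syllable: /ror/ (closed), /re/ (open), /naj/ (closed), /ji/ (open).
Closed syllables: 2.

2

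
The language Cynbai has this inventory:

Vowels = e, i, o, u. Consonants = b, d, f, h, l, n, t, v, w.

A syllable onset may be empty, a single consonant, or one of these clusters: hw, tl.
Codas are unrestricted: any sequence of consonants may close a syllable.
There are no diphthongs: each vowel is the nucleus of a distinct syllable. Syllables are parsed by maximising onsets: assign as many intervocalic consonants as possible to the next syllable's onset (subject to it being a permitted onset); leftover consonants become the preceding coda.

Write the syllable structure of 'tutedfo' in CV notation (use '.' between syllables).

CV.CVC.CV

Vowels present: u, e, o; each is a nucleus, giving 3 syllables.
σ1/σ2 boundary: /t/ → onset of the next syllable (single consonants are always licit onsets).
σ2/σ3 boundary: /df/; trying suffixes from longest down, /f/ is the first permitted one, so coda /d/ | onset /f/.
Putting it together: tu.ted.fo.
Mapping each syllable to C/V: /tu/ → CV, /ted/ → CVC, /fo/ → CV.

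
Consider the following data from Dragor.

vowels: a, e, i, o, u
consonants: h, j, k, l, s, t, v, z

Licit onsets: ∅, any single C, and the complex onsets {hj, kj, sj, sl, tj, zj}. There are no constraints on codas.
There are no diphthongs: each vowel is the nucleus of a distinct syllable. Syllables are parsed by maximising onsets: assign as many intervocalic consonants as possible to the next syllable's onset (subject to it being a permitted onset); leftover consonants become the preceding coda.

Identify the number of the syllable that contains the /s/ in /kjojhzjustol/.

2

Vowels present: o, u, o; each is a nucleus, giving 3 syllables.
V1 /o/ – V2 /u/: /jhzj/ splits as /jh/ + /zj/ (/zj/ is the longest suffix that is a licit onset).
V2 /u/ – V3 /o/: /st/ — longest licit onset from the right is /t/, leaving /s/ as coda.
Syllabification: kjojh.zjus.tol.
The /s/ is in the coda of syllable 2 (/zjus/).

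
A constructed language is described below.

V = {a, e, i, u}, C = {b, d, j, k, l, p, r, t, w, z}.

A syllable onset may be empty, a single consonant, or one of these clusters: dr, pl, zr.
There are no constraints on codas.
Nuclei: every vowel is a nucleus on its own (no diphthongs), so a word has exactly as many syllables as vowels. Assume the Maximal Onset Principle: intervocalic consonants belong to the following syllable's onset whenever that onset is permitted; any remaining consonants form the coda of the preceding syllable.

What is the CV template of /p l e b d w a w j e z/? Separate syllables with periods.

CCVCC.CVC.CVC

Vowels present: e, a, e; each is a nucleus, giving 3 syllables.
σ1/σ2 boundary: /bdw/ splits as /bd/ + /w/ (/w/ is the longest suffix that is a licit onset).
σ2/σ3 boundary: cluster /wj/ — the longest permitted-onset suffix is /j/; onset = /j/, preceding coda = /w/.
Syllabification: plebd.waw.jez.
Mapping each syllable to C/V: /plebd/ → CCVCC, /waw/ → CVC, /jez/ → CVC.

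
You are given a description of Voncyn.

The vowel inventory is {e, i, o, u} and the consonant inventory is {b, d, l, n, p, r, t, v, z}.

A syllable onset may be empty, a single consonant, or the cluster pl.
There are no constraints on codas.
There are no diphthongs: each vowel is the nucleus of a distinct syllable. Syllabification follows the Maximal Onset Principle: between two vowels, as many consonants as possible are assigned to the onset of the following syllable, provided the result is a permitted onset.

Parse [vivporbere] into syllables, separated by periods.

viv.por.be.re

The vowels are i, o, e, e — 4 nuclei, so 4 syllables.
Between /i/ (V1) and /o/ (V2): /vp/ — longest licit onset from the right is /p/, leaving /v/ as coda.
Between /o/ (V2) and /e/ (V3): /rb/ — longest licit onset from the right is /b/, leaving /r/ as coda.
Between /e/ (V3) and /e/ (V4): /r/ → onset of the next syllable (single consonants are always licit onsets).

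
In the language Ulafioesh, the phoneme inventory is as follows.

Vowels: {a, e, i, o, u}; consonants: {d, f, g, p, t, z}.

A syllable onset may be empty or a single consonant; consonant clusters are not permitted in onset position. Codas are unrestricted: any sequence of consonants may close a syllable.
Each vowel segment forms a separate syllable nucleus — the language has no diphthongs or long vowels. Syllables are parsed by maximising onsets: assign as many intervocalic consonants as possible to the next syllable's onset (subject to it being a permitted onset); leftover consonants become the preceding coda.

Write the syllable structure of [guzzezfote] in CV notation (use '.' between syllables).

The vowels are u, e, o, e — 4 nuclei, so 4 syllables.
/u…e/ gap (V1→V2): /zz/; trying suffixes from longest down, /z/ is the first permitted one, so coda /z/ | onset /z/.
/e…o/ gap (V2→V3): /zf/ — longest licit onset from the right is /f/, leaving /z/ as coda.
/o…e/ gap (V3→V4): /t/ is a single consonant, so it becomes the next onset.
So the parse is guz.zez.fo.te.
Mapping each syllable to C/V: /guz/ → CVC, /zez/ → CVC, /fo/ → CV, /te/ → CV.

CVC.CVC.CV.CV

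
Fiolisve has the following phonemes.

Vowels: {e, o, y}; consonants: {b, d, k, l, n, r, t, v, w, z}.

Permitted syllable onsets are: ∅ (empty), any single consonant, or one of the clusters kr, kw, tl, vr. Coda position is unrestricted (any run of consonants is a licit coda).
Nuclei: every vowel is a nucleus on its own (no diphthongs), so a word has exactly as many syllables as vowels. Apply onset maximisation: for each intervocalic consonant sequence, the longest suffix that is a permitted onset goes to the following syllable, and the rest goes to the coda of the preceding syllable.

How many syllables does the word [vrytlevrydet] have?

Nuclei (vowels): y, e, y, e → 4 syllables.

4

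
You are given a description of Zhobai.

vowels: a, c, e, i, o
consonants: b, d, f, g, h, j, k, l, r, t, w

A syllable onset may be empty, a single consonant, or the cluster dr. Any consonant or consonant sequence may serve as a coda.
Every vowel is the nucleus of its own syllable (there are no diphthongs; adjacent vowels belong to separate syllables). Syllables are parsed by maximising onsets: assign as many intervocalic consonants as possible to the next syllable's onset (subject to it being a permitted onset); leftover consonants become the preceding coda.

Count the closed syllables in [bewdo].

Nuclei (vowels): e, o → 2 syllables.
Between /e/ (V1) and /o/ (V2): /wd/; trying suffixes from longest down, /d/ is the first permitted one, so coda /w/ | onset /d/.
So the parse is bew.do.
Classifying each syllable: /bew/ (closed), /do/ (open).
Closed syllables: 1.

1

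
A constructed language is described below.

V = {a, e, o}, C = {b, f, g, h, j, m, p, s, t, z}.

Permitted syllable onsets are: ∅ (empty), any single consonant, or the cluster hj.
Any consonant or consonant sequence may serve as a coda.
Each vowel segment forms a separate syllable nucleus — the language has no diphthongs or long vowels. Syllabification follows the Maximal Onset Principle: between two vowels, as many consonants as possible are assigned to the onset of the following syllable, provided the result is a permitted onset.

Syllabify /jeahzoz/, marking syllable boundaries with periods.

je.ah.zoz

The vowels are e, a, o — 3 nuclei, so 3 syllables.
/e…a/ gap (V1→V2): no consonants, so the boundary falls immediately after /e/.
/a…o/ gap (V2→V3): /hz/; trying suffixes from longest down, /z/ is the first permitted one, so coda /h/ | onset /z/.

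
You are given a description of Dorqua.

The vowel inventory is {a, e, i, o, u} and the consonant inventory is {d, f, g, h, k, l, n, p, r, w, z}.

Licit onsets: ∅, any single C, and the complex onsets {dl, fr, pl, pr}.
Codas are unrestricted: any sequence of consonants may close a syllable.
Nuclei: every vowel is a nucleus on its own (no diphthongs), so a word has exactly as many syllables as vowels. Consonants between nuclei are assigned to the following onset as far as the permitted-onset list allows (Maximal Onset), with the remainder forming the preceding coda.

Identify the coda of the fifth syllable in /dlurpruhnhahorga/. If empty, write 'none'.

none

Nuclei (vowels): u, u, a, o, a → 5 syllables.
Between /u/ (V1) and /u/ (V2): cluster /rpr/ — the longest permitted-onset suffix is /pr/; onset = /pr/, preceding coda = /r/.
Between /u/ (V2) and /a/ (V3): /hnh/ — longest licit onset from the right is /h/, leaving /hn/ as coda.
Between /a/ (V3) and /o/ (V4): /h/ → onset of the next syllable (single consonants are always licit onsets).
Between /o/ (V4) and /a/ (V5): cluster /rg/ — the longest permitted-onset suffix is /g/; onset = /g/, preceding coda = /r/.
Putting it together: dlur.pruhn.ha.hor.ga.
Syllable 5 is /ga/: onset /g/, nucleus /a/, coda ∅.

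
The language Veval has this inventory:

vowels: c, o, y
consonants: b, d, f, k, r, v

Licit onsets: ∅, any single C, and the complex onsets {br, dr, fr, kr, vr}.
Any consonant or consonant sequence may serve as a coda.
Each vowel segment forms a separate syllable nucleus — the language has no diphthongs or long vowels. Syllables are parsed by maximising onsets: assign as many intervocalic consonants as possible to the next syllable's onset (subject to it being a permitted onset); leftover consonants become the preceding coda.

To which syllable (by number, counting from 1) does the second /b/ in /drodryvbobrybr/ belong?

The vowels are o, y, o, y — 4 nuclei, so 4 syllables.
σ1/σ2 boundary: /dr/ — entire cluster is a permitted onset → onset /dr/, coda ∅.
σ2/σ3 boundary: /vb/ — longest licit onset from the right is /b/, leaving /v/ as coda.
σ3/σ4 boundary: cluster /br/ — /br/ is itself a permitted onset, so the whole cluster goes right; preceding coda = ∅.
Putting it together: dro.dryv.bo.brybr.
The second /b/ is in the onset of syllable 4 (/brybr/).

4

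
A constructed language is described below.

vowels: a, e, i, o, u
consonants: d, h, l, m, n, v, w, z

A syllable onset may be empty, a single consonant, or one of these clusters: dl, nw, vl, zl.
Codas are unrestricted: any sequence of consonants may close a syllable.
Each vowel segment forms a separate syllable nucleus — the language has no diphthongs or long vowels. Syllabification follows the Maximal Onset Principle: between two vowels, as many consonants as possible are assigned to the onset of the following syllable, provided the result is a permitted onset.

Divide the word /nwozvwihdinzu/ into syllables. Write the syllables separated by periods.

Nuclei (vowels): o, i, i, u → 4 syllables.
V1 /o/ – V2 /i/: cluster /zvw/ — the longest permitted-onset suffix is /w/; onset = /w/, preceding coda = /zv/.
V2 /i/ – V3 /i/: /hd/; trying suffixes from longest down, /d/ is the first permitted one, so coda /h/ | onset /d/.
V3 /i/ – V4 /u/: /nz/ — longest licit onset from the right is /z/, leaving /n/ as coda.

nwozv.wih.din.zu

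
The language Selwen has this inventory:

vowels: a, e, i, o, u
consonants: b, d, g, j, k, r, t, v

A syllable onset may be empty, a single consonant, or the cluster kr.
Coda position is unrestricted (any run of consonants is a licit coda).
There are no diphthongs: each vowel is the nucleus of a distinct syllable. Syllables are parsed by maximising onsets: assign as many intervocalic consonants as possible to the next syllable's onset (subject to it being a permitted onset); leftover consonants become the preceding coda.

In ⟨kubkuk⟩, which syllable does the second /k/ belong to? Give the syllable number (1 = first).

2

Nuclei (vowels): u, u → 2 syllables.
/u…u/ gap (V1→V2): /bk/ splits as /b/ + /k/ (/k/ is the longest suffix that is a licit onset).
Syllabification: kub.kuk.
The second /k/ is in the onset of syllable 2 (/kuk/).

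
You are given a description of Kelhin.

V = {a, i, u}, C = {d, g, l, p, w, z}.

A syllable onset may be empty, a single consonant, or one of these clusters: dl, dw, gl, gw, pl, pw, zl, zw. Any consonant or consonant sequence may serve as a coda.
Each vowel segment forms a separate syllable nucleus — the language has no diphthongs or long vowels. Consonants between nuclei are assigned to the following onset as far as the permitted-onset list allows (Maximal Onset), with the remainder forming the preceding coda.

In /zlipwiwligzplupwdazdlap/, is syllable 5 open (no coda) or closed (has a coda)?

Vowels present: i, i, i, u, a, a; each is a nucleus, giving 6 syllables.
Between /i/ (V1) and /i/ (V2): /pw/ is a licit onset in full, so it all attaches to the next syllable.
Between /i/ (V2) and /i/ (V3): /wl/; trying suffixes from longest down, /l/ is the first permitted one, so coda /w/ | onset /l/.
Between /i/ (V3) and /u/ (V4): /gzpl/; trying suffixes from longest down, /pl/ is the first permitted one, so coda /gz/ | onset /pl/.
Between /u/ (V4) and /a/ (V5): cluster /pwd/ — the longest permitted-onset suffix is /d/; onset = /d/, preceding coda = /pw/.
Between /a/ (V5) and /a/ (V6): /zdl/ — longest licit onset from the right is /dl/, leaving /z/ as coda.
So the parse is zli.pwiw.ligz.plupw.daz.dlap.
Syllable 5 is /daz/ with coda /z/, so it is closed.

closed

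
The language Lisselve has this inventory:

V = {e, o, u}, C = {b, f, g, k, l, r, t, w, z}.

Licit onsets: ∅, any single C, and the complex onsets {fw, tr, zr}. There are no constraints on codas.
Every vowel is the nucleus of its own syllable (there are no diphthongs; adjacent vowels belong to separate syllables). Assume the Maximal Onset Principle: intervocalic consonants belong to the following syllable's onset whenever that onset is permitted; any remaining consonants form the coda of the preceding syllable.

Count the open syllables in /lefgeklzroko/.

2

Nuclei (vowels): e, e, o, o → 4 syllables.
σ1/σ2 boundary: /fg/ — longest licit onset from the right is /g/, leaving /f/ as coda.
σ2/σ3 boundary: /klzr/ — longest licit onset from the right is /zr/, leaving /kl/ as coda.
σ3/σ4 boundary: just /k/ — single C goes to the following onset.
Putting it together: lef.gekl.zro.ko.
Classifying each syllable: /lef/ (closed), /gekl/ (closed), /zro/ (open), /ko/ (open).
Open syllables: 2.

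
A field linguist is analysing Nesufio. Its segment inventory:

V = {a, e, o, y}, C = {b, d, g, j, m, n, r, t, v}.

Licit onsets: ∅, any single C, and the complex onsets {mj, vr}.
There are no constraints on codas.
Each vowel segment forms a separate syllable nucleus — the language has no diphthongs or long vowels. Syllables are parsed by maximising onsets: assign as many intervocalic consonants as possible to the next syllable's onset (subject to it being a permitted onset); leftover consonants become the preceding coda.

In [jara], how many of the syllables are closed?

Nuclei (vowels): a, a → 2 syllables.
σ1/σ2 boundary: /r/ → onset of the next syllable (single consonants are always licit onsets).
Putting it together: ja.ra.
Classifying each syllable: /ja/ (open), /ra/ (open).
Closed syllables: 0.

0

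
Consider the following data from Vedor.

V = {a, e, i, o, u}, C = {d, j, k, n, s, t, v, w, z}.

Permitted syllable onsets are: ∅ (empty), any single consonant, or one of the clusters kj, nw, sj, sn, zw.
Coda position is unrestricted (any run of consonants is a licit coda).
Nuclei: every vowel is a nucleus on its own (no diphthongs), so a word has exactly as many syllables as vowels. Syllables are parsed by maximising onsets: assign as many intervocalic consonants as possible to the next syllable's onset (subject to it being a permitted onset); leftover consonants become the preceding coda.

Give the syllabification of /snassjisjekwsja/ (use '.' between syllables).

snas.sji.sjekw.sja

Vowels present: a, i, e, a; each is a nucleus, giving 4 syllables.
/a…i/ gap (V1→V2): /ssj/ — longest licit onset from the right is /sj/, leaving /s/ as coda.
/i…e/ gap (V2→V3): /sj/ is a licit onset in full, so it all attaches to the next syllable.
/e…a/ gap (V3→V4): /kwsj/; trying suffixes from longest down, /sj/ is the first permitted one, so coda /kw/ | onset /sj/.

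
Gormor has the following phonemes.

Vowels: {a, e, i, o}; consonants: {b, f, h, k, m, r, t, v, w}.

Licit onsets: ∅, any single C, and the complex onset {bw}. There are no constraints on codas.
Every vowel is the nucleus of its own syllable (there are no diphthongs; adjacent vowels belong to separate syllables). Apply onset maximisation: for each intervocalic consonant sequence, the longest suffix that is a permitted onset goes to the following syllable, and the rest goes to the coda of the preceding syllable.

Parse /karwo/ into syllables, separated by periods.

Nuclei (vowels): a, o → 2 syllables.
Between /a/ (V1) and /o/ (V2): cluster /rw/ — the longest permitted-onset suffix is /w/; onset = /w/, preceding coda = /r/.

kar.wo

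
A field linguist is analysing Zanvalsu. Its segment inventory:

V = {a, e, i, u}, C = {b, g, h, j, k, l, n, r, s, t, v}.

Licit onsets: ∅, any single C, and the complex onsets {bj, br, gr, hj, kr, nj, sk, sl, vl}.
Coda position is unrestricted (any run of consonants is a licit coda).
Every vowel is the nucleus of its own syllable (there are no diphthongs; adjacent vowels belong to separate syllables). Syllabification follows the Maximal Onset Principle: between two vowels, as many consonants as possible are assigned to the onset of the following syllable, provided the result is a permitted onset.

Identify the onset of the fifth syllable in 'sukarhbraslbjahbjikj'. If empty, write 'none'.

bj

The vowels are u, a, a, a, i — 5 nuclei, so 5 syllables.
σ1/σ2 boundary: /k/ → onset of the next syllable (single consonants are always licit onsets).
σ2/σ3 boundary: /rhbr/ — longest licit onset from the right is /br/, leaving /rh/ as coda.
σ3/σ4 boundary: /slbj/; trying suffixes from longest down, /bj/ is the first permitted one, so coda /sl/ | onset /bj/.
σ4/σ5 boundary: /hbj/ splits as /h/ + /bj/ (/bj/ is the longest suffix that is a licit onset).
So the parse is su.karh.brasl.bjah.bjikj.
Syllable 5 is /bjikj/: onset /bj/, nucleus /i/, coda /kj/.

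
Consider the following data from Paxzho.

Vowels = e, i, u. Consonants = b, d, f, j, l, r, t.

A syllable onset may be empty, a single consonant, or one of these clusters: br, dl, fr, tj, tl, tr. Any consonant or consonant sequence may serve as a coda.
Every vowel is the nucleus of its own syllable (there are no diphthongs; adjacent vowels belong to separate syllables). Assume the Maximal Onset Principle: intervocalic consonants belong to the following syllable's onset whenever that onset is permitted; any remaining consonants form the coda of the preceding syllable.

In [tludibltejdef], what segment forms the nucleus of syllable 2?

i

The vowels are u, i, e, e — 4 nuclei, so 4 syllables.
The second nucleus (vowel 2 from the left) is /i/.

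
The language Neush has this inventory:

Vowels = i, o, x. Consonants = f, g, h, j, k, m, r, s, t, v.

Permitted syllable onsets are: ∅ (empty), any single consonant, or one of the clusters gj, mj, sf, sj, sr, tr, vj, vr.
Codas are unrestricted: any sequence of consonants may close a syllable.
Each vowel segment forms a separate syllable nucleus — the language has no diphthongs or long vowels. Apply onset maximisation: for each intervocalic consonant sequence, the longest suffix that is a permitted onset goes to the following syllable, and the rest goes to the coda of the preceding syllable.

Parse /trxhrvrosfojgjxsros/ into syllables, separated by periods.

Vowels present: x, o, o, x, o; each is a nucleus, giving 5 syllables.
V1 /x/ – V2 /o/: /hrvr/ splits as /hr/ + /vr/ (/vr/ is the longest suffix that is a licit onset).
V2 /o/ – V3 /o/: /sf/ — entire cluster is a permitted onset → onset /sf/, coda ∅.
V3 /o/ – V4 /x/: /jgj/ splits as /j/ + /gj/ (/gj/ is the longest suffix that is a licit onset).
V4 /x/ – V5 /o/: /sr/ — entire cluster is a permitted onset → onset /sr/, coda ∅.

trxhr.vro.sfoj.gjx.sros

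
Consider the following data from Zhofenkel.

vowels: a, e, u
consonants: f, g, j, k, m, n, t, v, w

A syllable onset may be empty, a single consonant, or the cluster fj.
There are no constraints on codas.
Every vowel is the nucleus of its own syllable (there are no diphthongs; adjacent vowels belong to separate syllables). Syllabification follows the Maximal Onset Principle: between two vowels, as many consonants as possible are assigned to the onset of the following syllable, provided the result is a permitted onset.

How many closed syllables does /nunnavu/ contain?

1

The vowels are u, a, u — 3 nuclei, so 3 syllables.
σ1/σ2 boundary: /nn/ — longest licit onset from the right is /n/, leaving /n/ as coda.
σ2/σ3 boundary: just /v/ — single C goes to the following onset.
Putting it together: nun.na.vu.
Classifying each syllable: /nun/ (closed), /na/ (open), /vu/ (open).
Closed syllables: 1.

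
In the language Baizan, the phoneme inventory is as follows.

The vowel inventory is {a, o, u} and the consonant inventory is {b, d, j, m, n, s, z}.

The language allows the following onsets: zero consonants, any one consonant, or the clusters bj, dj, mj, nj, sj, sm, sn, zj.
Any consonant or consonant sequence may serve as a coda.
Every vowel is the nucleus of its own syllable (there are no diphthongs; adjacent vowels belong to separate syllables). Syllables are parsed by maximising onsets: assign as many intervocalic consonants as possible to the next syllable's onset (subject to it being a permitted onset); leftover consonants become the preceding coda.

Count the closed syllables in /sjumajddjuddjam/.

Nuclei (vowels): u, a, u, a → 4 syllables.
σ1/σ2 boundary: just /m/ — single C goes to the following onset.
σ2/σ3 boundary: /jddj/ — longest licit onset from the right is /dj/, leaving /jd/ as coda.
σ3/σ4 boundary: /ddj/ — longest licit onset from the right is /dj/, leaving /d/ as coda.
Syllabification: sju.majd.djud.djam.
Classifying each syllable: /sju/ (open), /majd/ (closed), /djud/ (closed), /djam/ (closed).
Closed syllables: 3.

3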